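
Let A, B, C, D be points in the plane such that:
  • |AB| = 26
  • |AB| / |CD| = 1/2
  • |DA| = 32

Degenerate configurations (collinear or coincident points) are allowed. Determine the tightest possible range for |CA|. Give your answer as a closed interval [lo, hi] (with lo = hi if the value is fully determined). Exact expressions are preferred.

|AB| ∈ {26}
|AD| ∈ {32}
|CD| ∈ {52}
|BD| ∈ [6, 58]
|AC| ∈ [20, 84]
|BC| ∈ [0, 110]

|CA| ∈ [20, 84]  (≈ [20.0000, 84.0000])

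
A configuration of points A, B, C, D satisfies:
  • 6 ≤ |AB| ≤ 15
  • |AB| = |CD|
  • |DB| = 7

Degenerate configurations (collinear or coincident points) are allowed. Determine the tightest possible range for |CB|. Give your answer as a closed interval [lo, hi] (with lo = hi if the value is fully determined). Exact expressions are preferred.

|AB| ∈ [6, 15]
|BD| ∈ {7}
|CD| ∈ [6, 15]
|AD| ∈ [0, 22]
|BC| ∈ [0, 22]
|AC| ∈ [0, 37]

|CB| ∈ [0, 22]  (≈ [0.0000, 22.0000])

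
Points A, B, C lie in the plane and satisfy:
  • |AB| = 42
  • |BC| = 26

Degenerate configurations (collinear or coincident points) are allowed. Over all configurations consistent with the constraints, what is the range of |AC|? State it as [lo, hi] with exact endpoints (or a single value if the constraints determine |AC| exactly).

|AB| ∈ {42}
|BC| ∈ {26}
|AC| ∈ [16, 68]

|AC| ∈ [16, 68]  (≈ [16.0000, 68.0000])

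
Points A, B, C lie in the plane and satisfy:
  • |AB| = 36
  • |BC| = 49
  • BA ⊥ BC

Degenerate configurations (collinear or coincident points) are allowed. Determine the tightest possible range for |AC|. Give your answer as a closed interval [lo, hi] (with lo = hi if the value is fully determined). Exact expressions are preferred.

|AC| = √(3697)  (≈ 60.8030)

|AB| ∈ {36}
|BC| ∈ {49}
|AC| ∈ {√(3697)}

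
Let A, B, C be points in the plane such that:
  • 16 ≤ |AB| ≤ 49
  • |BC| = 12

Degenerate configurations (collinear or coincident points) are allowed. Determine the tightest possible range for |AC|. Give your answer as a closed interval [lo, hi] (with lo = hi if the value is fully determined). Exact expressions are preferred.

|AB| ∈ [16, 49]
|BC| ∈ {12}
|AC| ∈ [4, 61]

|AC| ∈ [4, 61]  (≈ [4.0000, 61.0000])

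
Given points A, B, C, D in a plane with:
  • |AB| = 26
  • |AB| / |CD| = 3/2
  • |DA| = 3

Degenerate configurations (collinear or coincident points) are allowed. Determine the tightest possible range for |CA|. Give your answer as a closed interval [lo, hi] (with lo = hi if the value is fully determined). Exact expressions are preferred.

|AB| ∈ {26}
|AD| ∈ {3}
|CD| ∈ {52/3}
|BD| ∈ [23, 29]
|AC| ∈ [43/3, 61/3]
|BC| ∈ [17/3, 139/3]

|CA| ∈ [43/3, 61/3]  (≈ [14.3333, 20.3333])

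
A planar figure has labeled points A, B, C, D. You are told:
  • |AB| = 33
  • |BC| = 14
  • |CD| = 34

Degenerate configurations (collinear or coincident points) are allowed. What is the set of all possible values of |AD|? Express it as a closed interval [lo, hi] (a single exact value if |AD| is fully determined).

|AB| ∈ {33}
|BC| ∈ {14}
|CD| ∈ {34}
|AC| ∈ [19, 47]
|BD| ∈ [20, 48]
|AD| ∈ [0, 81]

|AD| ∈ [0, 81]  (≈ [0.0000, 81.0000])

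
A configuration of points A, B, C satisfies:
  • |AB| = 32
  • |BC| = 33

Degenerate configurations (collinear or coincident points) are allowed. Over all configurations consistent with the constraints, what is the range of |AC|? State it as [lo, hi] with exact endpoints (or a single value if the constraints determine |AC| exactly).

|AB| ∈ {32}
|BC| ∈ {33}
|AC| ∈ [1, 65]

|AC| ∈ [1, 65]  (≈ [1.0000, 65.0000])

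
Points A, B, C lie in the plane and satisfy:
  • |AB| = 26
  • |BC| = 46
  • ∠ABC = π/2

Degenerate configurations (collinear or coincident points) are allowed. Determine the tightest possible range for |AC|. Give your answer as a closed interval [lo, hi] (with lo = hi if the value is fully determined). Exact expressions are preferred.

|AB| ∈ {26}
|BC| ∈ {46}
|AC| ∈ {2·√(698)}

|AC| = 2·√(698)  (≈ 52.8394)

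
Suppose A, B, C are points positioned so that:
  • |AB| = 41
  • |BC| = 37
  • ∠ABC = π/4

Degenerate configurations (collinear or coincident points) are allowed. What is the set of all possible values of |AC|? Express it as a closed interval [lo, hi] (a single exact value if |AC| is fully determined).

|AB| ∈ {41}
|BC| ∈ {37}
|AC| ∈ {√(3050 - 1517·√(2))}

|AC| = √(3050 - 1517·√(2))  (≈ 30.0772)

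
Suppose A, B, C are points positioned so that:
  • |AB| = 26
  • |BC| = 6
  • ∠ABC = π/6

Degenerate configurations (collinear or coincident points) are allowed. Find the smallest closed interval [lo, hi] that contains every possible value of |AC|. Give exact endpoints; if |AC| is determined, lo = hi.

|AC| = 2·√(178 - 39·√(3))  (≈ 21.0190)

|AB| ∈ {26}
|BC| ∈ {6}
|AC| ∈ {2·√(178 - 39·√(3))}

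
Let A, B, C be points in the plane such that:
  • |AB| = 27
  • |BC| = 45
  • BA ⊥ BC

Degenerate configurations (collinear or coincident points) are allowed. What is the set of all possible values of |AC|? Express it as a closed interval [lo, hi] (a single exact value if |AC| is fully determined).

|AB| ∈ {27}
|BC| ∈ {45}
|AC| ∈ {9·√(34)}

|AC| = 9·√(34)  (≈ 52.4786)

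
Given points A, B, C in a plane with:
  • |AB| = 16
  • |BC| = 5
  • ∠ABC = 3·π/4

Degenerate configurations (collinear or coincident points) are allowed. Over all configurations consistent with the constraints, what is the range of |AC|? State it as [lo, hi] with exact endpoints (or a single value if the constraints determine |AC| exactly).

|AB| ∈ {16}
|BC| ∈ {5}
|AC| ∈ {√(80·√(2) + 281)}

|AC| = √(80·√(2) + 281)  (≈ 19.8529)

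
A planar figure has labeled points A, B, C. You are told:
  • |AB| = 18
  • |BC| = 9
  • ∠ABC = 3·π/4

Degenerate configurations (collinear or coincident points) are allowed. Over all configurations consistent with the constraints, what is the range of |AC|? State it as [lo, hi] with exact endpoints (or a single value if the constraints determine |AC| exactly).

|AB| ∈ {18}
|BC| ∈ {9}
|AC| ∈ {9·√(2·√(2) + 5)}

|AC| = 9·√(2·√(2) + 5)  (≈ 25.1814)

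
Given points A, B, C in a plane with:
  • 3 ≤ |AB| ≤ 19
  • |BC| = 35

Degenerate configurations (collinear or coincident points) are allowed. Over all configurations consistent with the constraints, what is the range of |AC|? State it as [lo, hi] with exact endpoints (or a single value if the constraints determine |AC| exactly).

|AC| ∈ [16, 54]  (≈ [16.0000, 54.0000])

|AB| ∈ [3, 19]
|BC| ∈ {35}
|AC| ∈ [16, 54]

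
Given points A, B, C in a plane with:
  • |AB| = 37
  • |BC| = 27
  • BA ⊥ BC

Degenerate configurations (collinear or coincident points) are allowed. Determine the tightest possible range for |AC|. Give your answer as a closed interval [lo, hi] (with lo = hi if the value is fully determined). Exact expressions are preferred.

|AB| ∈ {37}
|BC| ∈ {27}
|AC| ∈ {√(2098)}

|AC| = √(2098)  (≈ 45.8039)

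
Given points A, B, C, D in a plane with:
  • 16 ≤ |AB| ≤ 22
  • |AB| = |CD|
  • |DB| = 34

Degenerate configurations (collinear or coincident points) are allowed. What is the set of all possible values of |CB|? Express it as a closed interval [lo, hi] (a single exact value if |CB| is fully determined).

|CB| ∈ [12, 56]  (≈ [12.0000, 56.0000])

|AB| ∈ [16, 22]
|BD| ∈ {34}
|CD| ∈ [16, 22]
|AD| ∈ [12, 56]
|BC| ∈ [12, 56]
|AC| ∈ [0, 78]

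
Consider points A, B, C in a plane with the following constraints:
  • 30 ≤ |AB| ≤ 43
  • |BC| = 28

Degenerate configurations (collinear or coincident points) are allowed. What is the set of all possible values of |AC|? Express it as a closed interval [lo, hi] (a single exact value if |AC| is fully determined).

|AB| ∈ [30, 43]
|BC| ∈ {28}
|AC| ∈ [2, 71]

|AC| ∈ [2, 71]  (≈ [2.0000, 71.0000])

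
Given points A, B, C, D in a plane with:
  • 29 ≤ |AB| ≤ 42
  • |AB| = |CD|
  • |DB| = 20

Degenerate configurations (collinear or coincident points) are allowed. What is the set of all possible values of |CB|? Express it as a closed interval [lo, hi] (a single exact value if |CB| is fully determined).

|CB| ∈ [9, 62]  (≈ [9.0000, 62.0000])

|AB| ∈ [29, 42]
|BD| ∈ {20}
|CD| ∈ [29, 42]
|AD| ∈ [9, 62]
|BC| ∈ [9, 62]
|AC| ∈ [0, 104]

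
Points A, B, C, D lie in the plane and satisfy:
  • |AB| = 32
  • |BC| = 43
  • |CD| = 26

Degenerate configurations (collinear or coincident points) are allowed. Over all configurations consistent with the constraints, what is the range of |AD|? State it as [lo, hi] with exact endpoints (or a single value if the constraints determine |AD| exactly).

|AB| ∈ {32}
|BC| ∈ {43}
|CD| ∈ {26}
|AC| ∈ [11, 75]
|BD| ∈ [17, 69]
|AD| ∈ [0, 101]

|AD| ∈ [0, 101]  (≈ [0.0000, 101.0000])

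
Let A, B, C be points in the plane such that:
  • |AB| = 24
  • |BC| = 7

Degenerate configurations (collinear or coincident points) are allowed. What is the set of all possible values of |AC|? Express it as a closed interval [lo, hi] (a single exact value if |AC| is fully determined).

|AB| ∈ {24}
|BC| ∈ {7}
|AC| ∈ [17, 31]

|AC| ∈ [17, 31]  (≈ [17.0000, 31.0000])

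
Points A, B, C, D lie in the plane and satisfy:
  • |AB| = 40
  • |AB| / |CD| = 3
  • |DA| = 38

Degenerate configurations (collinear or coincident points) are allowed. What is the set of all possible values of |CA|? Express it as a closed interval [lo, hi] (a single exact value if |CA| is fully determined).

|AB| ∈ {40}
|AD| ∈ {38}
|CD| ∈ {40/3}
|BD| ∈ [2, 78]
|AC| ∈ [74/3, 154/3]
|BC| ∈ [0, 274/3]

|CA| ∈ [74/3, 154/3]  (≈ [24.6667, 51.3333])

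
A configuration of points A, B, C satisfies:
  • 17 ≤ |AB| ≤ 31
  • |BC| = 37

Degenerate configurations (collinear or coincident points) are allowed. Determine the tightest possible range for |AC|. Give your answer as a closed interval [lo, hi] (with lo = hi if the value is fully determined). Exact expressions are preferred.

|AC| ∈ [6, 68]  (≈ [6.0000, 68.0000])

|AB| ∈ [17, 31]
|BC| ∈ {37}
|AC| ∈ [6, 68]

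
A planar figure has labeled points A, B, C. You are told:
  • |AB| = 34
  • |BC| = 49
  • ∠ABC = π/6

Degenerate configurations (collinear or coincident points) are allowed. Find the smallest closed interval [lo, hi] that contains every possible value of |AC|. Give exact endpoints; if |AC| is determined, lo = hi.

|AC| = √(3557 - 1666·√(3))  (≈ 25.9115)

|AB| ∈ {34}
|BC| ∈ {49}
|AC| ∈ {√(3557 - 1666·√(3))}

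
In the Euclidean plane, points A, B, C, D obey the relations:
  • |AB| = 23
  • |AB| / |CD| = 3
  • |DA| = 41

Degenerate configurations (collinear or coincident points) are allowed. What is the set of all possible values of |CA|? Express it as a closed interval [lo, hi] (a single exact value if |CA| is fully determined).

|CA| ∈ [100/3, 146/3]  (≈ [33.3333, 48.6667])

|AB| ∈ {23}
|AD| ∈ {41}
|CD| ∈ {23/3}
|BD| ∈ [18, 64]
|AC| ∈ [100/3, 146/3]
|BC| ∈ [31/3, 215/3]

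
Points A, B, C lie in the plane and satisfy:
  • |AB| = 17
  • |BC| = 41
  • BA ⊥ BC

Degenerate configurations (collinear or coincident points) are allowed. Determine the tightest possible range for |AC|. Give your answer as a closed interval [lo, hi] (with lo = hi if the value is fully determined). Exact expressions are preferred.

|AC| = √(1970)  (≈ 44.3847)

|AB| ∈ {17}
|BC| ∈ {41}
|AC| ∈ {√(1970)}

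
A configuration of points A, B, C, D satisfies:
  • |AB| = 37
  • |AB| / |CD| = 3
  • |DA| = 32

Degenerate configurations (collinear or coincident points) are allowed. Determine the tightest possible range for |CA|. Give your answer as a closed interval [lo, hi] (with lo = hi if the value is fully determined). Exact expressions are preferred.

|CA| ∈ [59/3, 133/3]  (≈ [19.6667, 44.3333])

|AB| ∈ {37}
|AD| ∈ {32}
|CD| ∈ {37/3}
|BD| ∈ [5, 69]
|AC| ∈ [59/3, 133/3]
|BC| ∈ [0, 244/3]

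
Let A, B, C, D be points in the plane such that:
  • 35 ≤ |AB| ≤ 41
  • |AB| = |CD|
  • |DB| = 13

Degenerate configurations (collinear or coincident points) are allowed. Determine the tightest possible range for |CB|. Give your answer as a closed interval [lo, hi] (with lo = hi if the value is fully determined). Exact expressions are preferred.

|CB| ∈ [22, 54]  (≈ [22.0000, 54.0000])

|AB| ∈ [35, 41]
|BD| ∈ {13}
|CD| ∈ [35, 41]
|AD| ∈ [22, 54]
|BC| ∈ [22, 54]
|AC| ∈ [0, 95]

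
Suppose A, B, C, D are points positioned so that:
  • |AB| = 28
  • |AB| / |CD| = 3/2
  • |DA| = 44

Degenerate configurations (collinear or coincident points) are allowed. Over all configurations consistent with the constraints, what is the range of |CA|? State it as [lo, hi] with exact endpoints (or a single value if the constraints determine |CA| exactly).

|CA| ∈ [76/3, 188/3]  (≈ [25.3333, 62.6667])

|AB| ∈ {28}
|AD| ∈ {44}
|CD| ∈ {56/3}
|BD| ∈ [16, 72]
|AC| ∈ [76/3, 188/3]
|BC| ∈ [0, 272/3]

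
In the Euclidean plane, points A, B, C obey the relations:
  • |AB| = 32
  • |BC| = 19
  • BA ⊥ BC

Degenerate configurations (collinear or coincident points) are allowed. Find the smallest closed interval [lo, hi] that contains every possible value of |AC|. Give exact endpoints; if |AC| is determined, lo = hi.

|AC| = √(1385)  (≈ 37.2156)

|AB| ∈ {32}
|BC| ∈ {19}
|AC| ∈ {√(1385)}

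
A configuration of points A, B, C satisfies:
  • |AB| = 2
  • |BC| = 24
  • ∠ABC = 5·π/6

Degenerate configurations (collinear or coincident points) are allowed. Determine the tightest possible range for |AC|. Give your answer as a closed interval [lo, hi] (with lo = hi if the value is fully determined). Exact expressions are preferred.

|AC| = 2·√(12·√(3) + 145)  (≈ 25.7515)

|AB| ∈ {2}
|BC| ∈ {24}
|AC| ∈ {2·√(12·√(3) + 145)}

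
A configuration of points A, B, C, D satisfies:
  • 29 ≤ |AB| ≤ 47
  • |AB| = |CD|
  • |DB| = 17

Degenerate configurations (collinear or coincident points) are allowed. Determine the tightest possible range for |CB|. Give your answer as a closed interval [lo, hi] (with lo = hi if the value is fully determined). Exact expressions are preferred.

|AB| ∈ [29, 47]
|BD| ∈ {17}
|CD| ∈ [29, 47]
|AD| ∈ [12, 64]
|BC| ∈ [12, 64]
|AC| ∈ [0, 111]

|CB| ∈ [12, 64]  (≈ [12.0000, 64.0000])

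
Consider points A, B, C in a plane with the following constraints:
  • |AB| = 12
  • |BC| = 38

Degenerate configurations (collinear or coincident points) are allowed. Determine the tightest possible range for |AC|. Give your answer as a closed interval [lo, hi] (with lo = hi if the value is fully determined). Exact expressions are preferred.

|AC| ∈ [26, 50]  (≈ [26.0000, 50.0000])

|AB| ∈ {12}
|BC| ∈ {38}
|AC| ∈ [26, 50]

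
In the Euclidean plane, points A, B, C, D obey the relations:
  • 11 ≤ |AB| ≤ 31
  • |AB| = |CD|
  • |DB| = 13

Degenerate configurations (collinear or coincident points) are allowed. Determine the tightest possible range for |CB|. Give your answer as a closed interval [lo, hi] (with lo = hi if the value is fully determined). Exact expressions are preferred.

|CB| ∈ [0, 44]  (≈ [0.0000, 44.0000])

|AB| ∈ [11, 31]
|BD| ∈ {13}
|CD| ∈ [11, 31]
|AD| ∈ [0, 44]
|BC| ∈ [0, 44]
|AC| ∈ [0, 75]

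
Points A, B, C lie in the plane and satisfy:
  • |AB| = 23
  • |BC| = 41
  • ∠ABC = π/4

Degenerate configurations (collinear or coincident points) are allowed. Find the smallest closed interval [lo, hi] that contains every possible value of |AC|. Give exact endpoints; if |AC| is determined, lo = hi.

|AC| = √(2210 - 943·√(2))  (≈ 29.6040)

|AB| ∈ {23}
|BC| ∈ {41}
|AC| ∈ {√(2210 - 943·√(2))}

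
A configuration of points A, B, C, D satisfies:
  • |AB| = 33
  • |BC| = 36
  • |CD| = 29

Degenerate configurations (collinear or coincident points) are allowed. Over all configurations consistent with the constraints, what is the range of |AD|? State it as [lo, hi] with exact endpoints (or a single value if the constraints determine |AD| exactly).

|AD| ∈ [0, 98]  (≈ [0.0000, 98.0000])

|AB| ∈ {33}
|BC| ∈ {36}
|CD| ∈ {29}
|AC| ∈ [3, 69]
|BD| ∈ [7, 65]
|AD| ∈ [0, 98]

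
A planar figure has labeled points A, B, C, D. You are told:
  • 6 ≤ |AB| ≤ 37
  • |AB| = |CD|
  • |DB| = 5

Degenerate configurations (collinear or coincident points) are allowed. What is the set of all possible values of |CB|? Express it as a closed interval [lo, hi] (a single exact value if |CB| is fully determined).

|CB| ∈ [1, 42]  (≈ [1.0000, 42.0000])

|AB| ∈ [6, 37]
|BD| ∈ {5}
|CD| ∈ [6, 37]
|AD| ∈ [1, 42]
|BC| ∈ [1, 42]
|AC| ∈ [0, 79]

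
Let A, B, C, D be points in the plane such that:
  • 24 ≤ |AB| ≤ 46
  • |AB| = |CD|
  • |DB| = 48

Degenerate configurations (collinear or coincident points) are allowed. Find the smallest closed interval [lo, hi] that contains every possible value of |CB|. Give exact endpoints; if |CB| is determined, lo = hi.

|CB| ∈ [2, 94]  (≈ [2.0000, 94.0000])

|AB| ∈ [24, 46]
|BD| ∈ {48}
|CD| ∈ [24, 46]
|AD| ∈ [2, 94]
|BC| ∈ [2, 94]
|AC| ∈ [0, 140]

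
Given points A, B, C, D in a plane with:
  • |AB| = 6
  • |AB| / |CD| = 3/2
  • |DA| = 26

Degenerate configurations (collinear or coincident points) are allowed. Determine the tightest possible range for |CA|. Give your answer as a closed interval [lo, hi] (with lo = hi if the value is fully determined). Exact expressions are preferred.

|AB| ∈ {6}
|AD| ∈ {26}
|CD| ∈ {4}
|BD| ∈ [20, 32]
|AC| ∈ [22, 30]
|BC| ∈ [16, 36]

|CA| ∈ [22, 30]  (≈ [22.0000, 30.0000])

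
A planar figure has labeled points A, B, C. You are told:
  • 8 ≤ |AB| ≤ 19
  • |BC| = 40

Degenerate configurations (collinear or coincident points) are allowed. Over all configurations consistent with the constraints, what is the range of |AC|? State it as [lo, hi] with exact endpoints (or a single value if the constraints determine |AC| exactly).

|AB| ∈ [8, 19]
|BC| ∈ {40}
|AC| ∈ [21, 59]

|AC| ∈ [21, 59]  (≈ [21.0000, 59.0000])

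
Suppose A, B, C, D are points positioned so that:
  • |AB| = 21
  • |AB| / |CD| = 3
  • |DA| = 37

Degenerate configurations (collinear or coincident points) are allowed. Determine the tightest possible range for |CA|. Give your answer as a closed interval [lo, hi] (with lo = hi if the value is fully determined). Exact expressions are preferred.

|CA| ∈ [30, 44]  (≈ [30.0000, 44.0000])

|AB| ∈ {21}
|AD| ∈ {37}
|CD| ∈ {7}
|BD| ∈ [16, 58]
|AC| ∈ [30, 44]
|BC| ∈ [9, 65]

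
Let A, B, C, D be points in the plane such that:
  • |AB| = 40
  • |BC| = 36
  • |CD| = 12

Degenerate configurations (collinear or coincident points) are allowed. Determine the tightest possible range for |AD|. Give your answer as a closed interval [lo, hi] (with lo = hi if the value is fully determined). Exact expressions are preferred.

|AD| ∈ [0, 88]  (≈ [0.0000, 88.0000])

|AB| ∈ {40}
|BC| ∈ {36}
|CD| ∈ {12}
|AC| ∈ [4, 76]
|BD| ∈ [24, 48]
|AD| ∈ [0, 88]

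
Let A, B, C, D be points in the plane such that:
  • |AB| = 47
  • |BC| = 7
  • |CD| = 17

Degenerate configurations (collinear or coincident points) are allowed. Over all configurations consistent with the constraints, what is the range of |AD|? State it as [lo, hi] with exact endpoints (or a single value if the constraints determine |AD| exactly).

|AD| ∈ [23, 71]  (≈ [23.0000, 71.0000])

|AB| ∈ {47}
|BC| ∈ {7}
|CD| ∈ {17}
|AC| ∈ [40, 54]
|BD| ∈ [10, 24]
|AD| ∈ [23, 71]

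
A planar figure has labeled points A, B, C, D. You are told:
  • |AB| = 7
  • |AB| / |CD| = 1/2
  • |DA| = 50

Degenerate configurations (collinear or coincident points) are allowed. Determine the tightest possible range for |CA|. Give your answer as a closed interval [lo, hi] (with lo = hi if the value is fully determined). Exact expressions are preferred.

|AB| ∈ {7}
|AD| ∈ {50}
|CD| ∈ {14}
|BD| ∈ [43, 57]
|AC| ∈ [36, 64]
|BC| ∈ [29, 71]

|CA| ∈ [36, 64]  (≈ [36.0000, 64.0000])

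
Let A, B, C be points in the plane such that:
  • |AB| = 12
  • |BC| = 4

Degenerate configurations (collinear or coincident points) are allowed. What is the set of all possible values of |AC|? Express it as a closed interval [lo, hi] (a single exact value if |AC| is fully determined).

|AC| ∈ [8, 16]  (≈ [8.0000, 16.0000])

|AB| ∈ {12}
|BC| ∈ {4}
|AC| ∈ [8, 16]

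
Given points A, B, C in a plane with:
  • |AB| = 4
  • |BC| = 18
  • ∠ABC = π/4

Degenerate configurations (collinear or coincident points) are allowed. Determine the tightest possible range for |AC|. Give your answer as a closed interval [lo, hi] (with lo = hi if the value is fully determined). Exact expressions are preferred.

|AC| = 2·√(85 - 18·√(2))  (≈ 15.4330)

|AB| ∈ {4}
|BC| ∈ {18}
|AC| ∈ {2·√(85 - 18·√(2))}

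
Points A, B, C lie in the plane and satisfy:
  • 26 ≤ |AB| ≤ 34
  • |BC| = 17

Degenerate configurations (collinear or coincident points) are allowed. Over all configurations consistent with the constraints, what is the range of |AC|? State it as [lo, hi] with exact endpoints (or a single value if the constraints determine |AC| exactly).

|AC| ∈ [9, 51]  (≈ [9.0000, 51.0000])

|AB| ∈ [26, 34]
|BC| ∈ {17}
|AC| ∈ [9, 51]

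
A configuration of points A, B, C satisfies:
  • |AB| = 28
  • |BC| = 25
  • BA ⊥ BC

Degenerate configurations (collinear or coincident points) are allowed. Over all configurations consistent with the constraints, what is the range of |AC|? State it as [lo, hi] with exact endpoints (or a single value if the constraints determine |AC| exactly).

|AB| ∈ {28}
|BC| ∈ {25}
|AC| ∈ {√(1409)}

|AC| = √(1409)  (≈ 37.5366)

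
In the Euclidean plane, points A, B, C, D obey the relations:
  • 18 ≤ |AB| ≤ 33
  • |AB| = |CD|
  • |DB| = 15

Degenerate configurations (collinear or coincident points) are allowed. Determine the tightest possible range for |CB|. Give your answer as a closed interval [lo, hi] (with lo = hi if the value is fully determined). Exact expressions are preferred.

|CB| ∈ [3, 48]  (≈ [3.0000, 48.0000])

|AB| ∈ [18, 33]
|BD| ∈ {15}
|CD| ∈ [18, 33]
|AD| ∈ [3, 48]
|BC| ∈ [3, 48]
|AC| ∈ [0, 81]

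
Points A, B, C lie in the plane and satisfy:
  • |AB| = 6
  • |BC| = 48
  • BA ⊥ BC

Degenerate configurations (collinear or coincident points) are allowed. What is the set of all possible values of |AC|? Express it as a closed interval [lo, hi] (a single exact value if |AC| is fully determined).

|AC| = 6·√(65)  (≈ 48.3735)

|AB| ∈ {6}
|BC| ∈ {48}
|AC| ∈ {6·√(65)}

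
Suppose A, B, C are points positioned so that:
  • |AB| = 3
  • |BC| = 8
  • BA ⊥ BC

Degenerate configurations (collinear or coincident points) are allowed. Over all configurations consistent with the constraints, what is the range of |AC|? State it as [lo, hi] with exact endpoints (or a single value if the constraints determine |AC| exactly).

|AB| ∈ {3}
|BC| ∈ {8}
|AC| ∈ {√(73)}

|AC| = √(73)  (≈ 8.5440)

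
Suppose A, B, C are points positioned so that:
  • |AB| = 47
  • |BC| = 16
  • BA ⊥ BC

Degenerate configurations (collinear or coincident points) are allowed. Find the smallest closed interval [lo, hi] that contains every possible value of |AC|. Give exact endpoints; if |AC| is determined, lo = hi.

|AB| ∈ {47}
|BC| ∈ {16}
|AC| ∈ {√(2465)}

|AC| = √(2465)  (≈ 49.6488)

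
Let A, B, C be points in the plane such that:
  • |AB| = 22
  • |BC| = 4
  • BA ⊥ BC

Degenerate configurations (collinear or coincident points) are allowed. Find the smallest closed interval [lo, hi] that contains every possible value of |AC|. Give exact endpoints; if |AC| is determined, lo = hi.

|AC| = 10·√(5)  (≈ 22.3607)

|AB| ∈ {22}
|BC| ∈ {4}
|AC| ∈ {10·√(5)}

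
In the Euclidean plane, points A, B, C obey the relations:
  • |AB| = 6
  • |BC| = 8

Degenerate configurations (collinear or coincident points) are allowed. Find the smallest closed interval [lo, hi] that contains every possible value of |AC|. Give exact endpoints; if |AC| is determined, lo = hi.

|AC| ∈ [2, 14]  (≈ [2.0000, 14.0000])

|AB| ∈ {6}
|BC| ∈ {8}
|AC| ∈ [2, 14]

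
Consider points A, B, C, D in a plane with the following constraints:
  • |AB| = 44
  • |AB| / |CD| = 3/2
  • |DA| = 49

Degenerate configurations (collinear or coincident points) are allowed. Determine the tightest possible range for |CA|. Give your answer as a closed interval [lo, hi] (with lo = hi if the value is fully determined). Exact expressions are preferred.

|CA| ∈ [59/3, 235/3]  (≈ [19.6667, 78.3333])

|AB| ∈ {44}
|AD| ∈ {49}
|CD| ∈ {88/3}
|BD| ∈ [5, 93]
|AC| ∈ [59/3, 235/3]
|BC| ∈ [0, 367/3]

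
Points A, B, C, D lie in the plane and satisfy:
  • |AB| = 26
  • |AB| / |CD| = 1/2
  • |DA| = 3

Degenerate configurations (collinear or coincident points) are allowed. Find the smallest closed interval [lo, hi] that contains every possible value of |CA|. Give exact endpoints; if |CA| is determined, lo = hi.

|AB| ∈ {26}
|AD| ∈ {3}
|CD| ∈ {52}
|BD| ∈ [23, 29]
|AC| ∈ [49, 55]
|BC| ∈ [23, 81]

|CA| ∈ [49, 55]  (≈ [49.0000, 55.0000])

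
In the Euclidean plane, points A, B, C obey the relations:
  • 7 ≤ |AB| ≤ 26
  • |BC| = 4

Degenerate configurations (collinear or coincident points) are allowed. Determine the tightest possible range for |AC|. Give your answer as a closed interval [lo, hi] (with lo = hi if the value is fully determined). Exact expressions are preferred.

|AB| ∈ [7, 26]
|BC| ∈ {4}
|AC| ∈ [3, 30]

|AC| ∈ [3, 30]  (≈ [3.0000, 30.0000])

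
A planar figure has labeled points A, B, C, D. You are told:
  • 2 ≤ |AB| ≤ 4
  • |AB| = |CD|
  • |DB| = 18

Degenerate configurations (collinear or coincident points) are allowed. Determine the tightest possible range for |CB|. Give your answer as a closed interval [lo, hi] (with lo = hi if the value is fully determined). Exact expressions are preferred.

|AB| ∈ [2, 4]
|BD| ∈ {18}
|CD| ∈ [2, 4]
|AD| ∈ [14, 22]
|BC| ∈ [14, 22]
|AC| ∈ [10, 26]

|CB| ∈ [14, 22]  (≈ [14.0000, 22.0000])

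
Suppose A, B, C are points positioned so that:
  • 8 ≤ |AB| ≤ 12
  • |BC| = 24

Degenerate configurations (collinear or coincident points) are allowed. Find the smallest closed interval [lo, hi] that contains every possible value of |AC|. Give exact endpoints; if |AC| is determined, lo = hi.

|AC| ∈ [12, 36]  (≈ [12.0000, 36.0000])

|AB| ∈ [8, 12]
|BC| ∈ {24}
|AC| ∈ [12, 36]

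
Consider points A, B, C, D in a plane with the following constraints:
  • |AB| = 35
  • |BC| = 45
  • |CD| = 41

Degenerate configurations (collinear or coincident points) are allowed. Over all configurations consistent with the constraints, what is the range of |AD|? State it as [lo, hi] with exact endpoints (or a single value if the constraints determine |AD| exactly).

|AD| ∈ [0, 121]  (≈ [0.0000, 121.0000])

|AB| ∈ {35}
|BC| ∈ {45}
|CD| ∈ {41}
|AC| ∈ [10, 80]
|BD| ∈ [4, 86]
|AD| ∈ [0, 121]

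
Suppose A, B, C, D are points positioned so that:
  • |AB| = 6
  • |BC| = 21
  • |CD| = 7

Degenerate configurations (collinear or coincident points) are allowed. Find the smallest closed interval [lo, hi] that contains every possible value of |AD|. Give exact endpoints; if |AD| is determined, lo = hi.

|AB| ∈ {6}
|BC| ∈ {21}
|CD| ∈ {7}
|AC| ∈ [15, 27]
|BD| ∈ [14, 28]
|AD| ∈ [8, 34]

|AD| ∈ [8, 34]  (≈ [8.0000, 34.0000])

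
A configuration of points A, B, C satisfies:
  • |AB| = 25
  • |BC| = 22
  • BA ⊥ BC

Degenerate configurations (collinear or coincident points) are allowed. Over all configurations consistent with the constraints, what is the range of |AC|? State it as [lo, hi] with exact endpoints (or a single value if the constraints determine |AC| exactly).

|AC| = √(1109)  (≈ 33.3017)

|AB| ∈ {25}
|BC| ∈ {22}
|AC| ∈ {√(1109)}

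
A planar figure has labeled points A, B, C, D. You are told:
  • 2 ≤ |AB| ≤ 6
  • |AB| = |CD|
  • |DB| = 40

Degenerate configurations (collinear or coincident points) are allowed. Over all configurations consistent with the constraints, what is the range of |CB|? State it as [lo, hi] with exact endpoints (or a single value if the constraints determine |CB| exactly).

|AB| ∈ [2, 6]
|BD| ∈ {40}
|CD| ∈ [2, 6]
|AD| ∈ [34, 46]
|BC| ∈ [34, 46]
|AC| ∈ [28, 52]

|CB| ∈ [34, 46]  (≈ [34.0000, 46.0000])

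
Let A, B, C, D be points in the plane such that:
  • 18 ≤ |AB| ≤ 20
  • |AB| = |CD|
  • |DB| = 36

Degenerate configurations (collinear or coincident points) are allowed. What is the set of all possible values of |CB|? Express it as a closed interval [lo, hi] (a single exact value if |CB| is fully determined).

|CB| ∈ [16, 56]  (≈ [16.0000, 56.0000])

|AB| ∈ [18, 20]
|BD| ∈ {36}
|CD| ∈ [18, 20]
|AD| ∈ [16, 56]
|BC| ∈ [16, 56]
|AC| ∈ [0, 76]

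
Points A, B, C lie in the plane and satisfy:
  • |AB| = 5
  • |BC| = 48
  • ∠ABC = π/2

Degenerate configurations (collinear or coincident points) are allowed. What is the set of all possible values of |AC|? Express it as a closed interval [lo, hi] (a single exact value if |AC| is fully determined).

|AC| = √(2329)  (≈ 48.2597)

|AB| ∈ {5}
|BC| ∈ {48}
|AC| ∈ {√(2329)}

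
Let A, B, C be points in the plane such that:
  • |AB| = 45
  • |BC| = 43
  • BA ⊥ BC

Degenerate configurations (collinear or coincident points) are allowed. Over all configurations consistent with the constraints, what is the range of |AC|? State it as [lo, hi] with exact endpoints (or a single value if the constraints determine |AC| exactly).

|AB| ∈ {45}
|BC| ∈ {43}
|AC| ∈ {√(3874)}

|AC| = √(3874)  (≈ 62.2415)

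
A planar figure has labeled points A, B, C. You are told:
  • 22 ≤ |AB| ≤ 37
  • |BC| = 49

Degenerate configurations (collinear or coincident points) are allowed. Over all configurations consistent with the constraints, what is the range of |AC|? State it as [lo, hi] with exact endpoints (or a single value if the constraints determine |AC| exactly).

|AB| ∈ [22, 37]
|BC| ∈ {49}
|AC| ∈ [12, 86]

|AC| ∈ [12, 86]  (≈ [12.0000, 86.0000])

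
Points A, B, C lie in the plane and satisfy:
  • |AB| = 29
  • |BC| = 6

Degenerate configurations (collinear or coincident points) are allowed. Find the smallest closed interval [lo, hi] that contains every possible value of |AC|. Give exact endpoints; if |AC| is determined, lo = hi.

|AC| ∈ [23, 35]  (≈ [23.0000, 35.0000])

|AB| ∈ {29}
|BC| ∈ {6}
|AC| ∈ [23, 35]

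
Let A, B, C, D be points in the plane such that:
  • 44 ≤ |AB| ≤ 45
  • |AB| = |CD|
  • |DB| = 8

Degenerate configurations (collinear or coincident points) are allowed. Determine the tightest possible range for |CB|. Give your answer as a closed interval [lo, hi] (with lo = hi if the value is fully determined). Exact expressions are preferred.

|CB| ∈ [36, 53]  (≈ [36.0000, 53.0000])

|AB| ∈ [44, 45]
|BD| ∈ {8}
|CD| ∈ [44, 45]
|AD| ∈ [36, 53]
|BC| ∈ [36, 53]
|AC| ∈ [0, 98]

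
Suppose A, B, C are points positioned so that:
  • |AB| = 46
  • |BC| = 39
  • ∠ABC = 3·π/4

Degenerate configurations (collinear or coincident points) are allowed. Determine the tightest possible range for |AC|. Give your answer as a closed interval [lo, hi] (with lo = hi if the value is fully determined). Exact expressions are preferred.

|AC| = √(1794·√(2) + 3637)  (≈ 78.5754)

|AB| ∈ {46}
|BC| ∈ {39}
|AC| ∈ {√(1794·√(2) + 3637)}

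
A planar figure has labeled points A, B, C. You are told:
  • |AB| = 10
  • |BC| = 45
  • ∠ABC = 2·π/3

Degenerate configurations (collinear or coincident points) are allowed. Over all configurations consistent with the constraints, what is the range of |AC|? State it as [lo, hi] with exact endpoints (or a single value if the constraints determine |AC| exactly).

|AB| ∈ {10}
|BC| ∈ {45}
|AC| ∈ {5·√(103)}

|AC| = 5·√(103)  (≈ 50.7445)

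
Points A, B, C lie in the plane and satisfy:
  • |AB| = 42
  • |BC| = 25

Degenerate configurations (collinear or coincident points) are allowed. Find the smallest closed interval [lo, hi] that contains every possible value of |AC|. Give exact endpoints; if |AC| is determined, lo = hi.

|AB| ∈ {42}
|BC| ∈ {25}
|AC| ∈ [17, 67]

|AC| ∈ [17, 67]  (≈ [17.0000, 67.0000])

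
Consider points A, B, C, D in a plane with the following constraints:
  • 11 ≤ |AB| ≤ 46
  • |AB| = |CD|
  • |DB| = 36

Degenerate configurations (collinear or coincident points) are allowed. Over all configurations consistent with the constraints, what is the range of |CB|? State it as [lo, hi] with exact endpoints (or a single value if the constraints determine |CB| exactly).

|CB| ∈ [0, 82]  (≈ [0.0000, 82.0000])

|AB| ∈ [11, 46]
|BD| ∈ {36}
|CD| ∈ [11, 46]
|AD| ∈ [0, 82]
|BC| ∈ [0, 82]
|AC| ∈ [0, 128]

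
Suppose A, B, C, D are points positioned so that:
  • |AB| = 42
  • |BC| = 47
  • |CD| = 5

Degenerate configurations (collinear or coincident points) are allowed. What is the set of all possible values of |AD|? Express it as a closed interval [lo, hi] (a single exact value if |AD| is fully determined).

|AD| ∈ [0, 94]  (≈ [0.0000, 94.0000])

|AB| ∈ {42}
|BC| ∈ {47}
|CD| ∈ {5}
|AC| ∈ [5, 89]
|BD| ∈ [42, 52]
|AD| ∈ [0, 94]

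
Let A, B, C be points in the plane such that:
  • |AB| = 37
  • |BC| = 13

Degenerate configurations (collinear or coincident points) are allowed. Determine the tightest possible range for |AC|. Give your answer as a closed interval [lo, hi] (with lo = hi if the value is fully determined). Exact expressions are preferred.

|AC| ∈ [24, 50]  (≈ [24.0000, 50.0000])

|AB| ∈ {37}
|BC| ∈ {13}
|AC| ∈ [24, 50]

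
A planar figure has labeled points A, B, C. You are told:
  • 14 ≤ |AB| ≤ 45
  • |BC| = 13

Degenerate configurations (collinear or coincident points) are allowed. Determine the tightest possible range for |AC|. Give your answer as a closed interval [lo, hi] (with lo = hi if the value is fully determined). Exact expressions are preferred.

|AC| ∈ [1, 58]  (≈ [1.0000, 58.0000])

|AB| ∈ [14, 45]
|BC| ∈ {13}
|AC| ∈ [1, 58]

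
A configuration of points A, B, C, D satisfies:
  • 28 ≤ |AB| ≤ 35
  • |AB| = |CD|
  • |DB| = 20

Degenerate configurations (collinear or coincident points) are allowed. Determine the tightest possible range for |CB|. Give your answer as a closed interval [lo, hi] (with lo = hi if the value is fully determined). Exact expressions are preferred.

|CB| ∈ [8, 55]  (≈ [8.0000, 55.0000])

|AB| ∈ [28, 35]
|BD| ∈ {20}
|CD| ∈ [28, 35]
|AD| ∈ [8, 55]
|BC| ∈ [8, 55]
|AC| ∈ [0, 90]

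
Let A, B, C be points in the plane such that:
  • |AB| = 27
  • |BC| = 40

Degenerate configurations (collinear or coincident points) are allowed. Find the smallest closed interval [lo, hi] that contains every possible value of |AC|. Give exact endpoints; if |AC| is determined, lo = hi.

|AB| ∈ {27}
|BC| ∈ {40}
|AC| ∈ [13, 67]

|AC| ∈ [13, 67]  (≈ [13.0000, 67.0000])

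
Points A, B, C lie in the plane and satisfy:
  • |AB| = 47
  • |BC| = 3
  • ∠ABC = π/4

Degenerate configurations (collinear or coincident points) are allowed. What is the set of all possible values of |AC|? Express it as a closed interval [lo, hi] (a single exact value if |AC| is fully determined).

|AC| = √(2218 - 141·√(2))  (≈ 44.9288)

|AB| ∈ {47}
|BC| ∈ {3}
|AC| ∈ {√(2218 - 141·√(2))}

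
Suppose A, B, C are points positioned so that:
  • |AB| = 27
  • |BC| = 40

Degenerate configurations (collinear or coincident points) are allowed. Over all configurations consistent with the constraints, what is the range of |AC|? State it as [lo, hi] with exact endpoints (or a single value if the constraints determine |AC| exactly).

|AB| ∈ {27}
|BC| ∈ {40}
|AC| ∈ [13, 67]

|AC| ∈ [13, 67]  (≈ [13.0000, 67.0000])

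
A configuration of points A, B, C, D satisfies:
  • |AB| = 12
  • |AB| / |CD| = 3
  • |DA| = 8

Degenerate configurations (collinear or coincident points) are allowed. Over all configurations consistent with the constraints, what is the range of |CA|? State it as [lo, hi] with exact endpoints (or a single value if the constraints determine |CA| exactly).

|AB| ∈ {12}
|AD| ∈ {8}
|CD| ∈ {4}
|BD| ∈ [4, 20]
|AC| ∈ [4, 12]
|BC| ∈ [0, 24]

|CA| ∈ [4, 12]  (≈ [4.0000, 12.0000])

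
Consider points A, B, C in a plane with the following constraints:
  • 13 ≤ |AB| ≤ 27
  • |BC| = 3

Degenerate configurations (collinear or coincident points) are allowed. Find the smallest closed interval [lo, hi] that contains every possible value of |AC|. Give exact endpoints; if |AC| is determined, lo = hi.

|AB| ∈ [13, 27]
|BC| ∈ {3}
|AC| ∈ [10, 30]

|AC| ∈ [10, 30]  (≈ [10.0000, 30.0000])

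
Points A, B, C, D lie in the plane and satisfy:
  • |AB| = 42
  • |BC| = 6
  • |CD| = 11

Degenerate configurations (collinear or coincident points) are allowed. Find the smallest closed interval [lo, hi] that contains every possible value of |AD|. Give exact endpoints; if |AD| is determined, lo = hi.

|AD| ∈ [25, 59]  (≈ [25.0000, 59.0000])

|AB| ∈ {42}
|BC| ∈ {6}
|CD| ∈ {11}
|AC| ∈ [36, 48]
|BD| ∈ [5, 17]
|AD| ∈ [25, 59]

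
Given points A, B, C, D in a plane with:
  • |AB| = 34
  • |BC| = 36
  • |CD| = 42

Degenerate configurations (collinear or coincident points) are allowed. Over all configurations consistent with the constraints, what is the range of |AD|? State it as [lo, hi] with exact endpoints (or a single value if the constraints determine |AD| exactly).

|AB| ∈ {34}
|BC| ∈ {36}
|CD| ∈ {42}
|AC| ∈ [2, 70]
|BD| ∈ [6, 78]
|AD| ∈ [0, 112]

|AD| ∈ [0, 112]  (≈ [0.0000, 112.0000])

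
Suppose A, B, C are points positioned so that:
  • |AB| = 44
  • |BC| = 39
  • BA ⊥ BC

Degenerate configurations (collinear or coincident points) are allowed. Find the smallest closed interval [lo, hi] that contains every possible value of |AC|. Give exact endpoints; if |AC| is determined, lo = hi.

|AB| ∈ {44}
|BC| ∈ {39}
|AC| ∈ {√(3457)}

|AC| = √(3457)  (≈ 58.7963)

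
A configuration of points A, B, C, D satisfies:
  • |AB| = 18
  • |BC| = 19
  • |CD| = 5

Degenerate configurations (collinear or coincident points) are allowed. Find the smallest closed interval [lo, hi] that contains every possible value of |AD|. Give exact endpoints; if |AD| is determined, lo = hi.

|AD| ∈ [0, 42]  (≈ [0.0000, 42.0000])

|AB| ∈ {18}
|BC| ∈ {19}
|CD| ∈ {5}
|AC| ∈ [1, 37]
|BD| ∈ [14, 24]
|AD| ∈ [0, 42]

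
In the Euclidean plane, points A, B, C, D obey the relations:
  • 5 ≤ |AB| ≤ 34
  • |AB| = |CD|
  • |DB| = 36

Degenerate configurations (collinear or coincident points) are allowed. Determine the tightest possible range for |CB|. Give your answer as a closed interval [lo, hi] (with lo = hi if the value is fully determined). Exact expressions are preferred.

|CB| ∈ [2, 70]  (≈ [2.0000, 70.0000])

|AB| ∈ [5, 34]
|BD| ∈ {36}
|CD| ∈ [5, 34]
|AD| ∈ [2, 70]
|BC| ∈ [2, 70]
|AC| ∈ [0, 104]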